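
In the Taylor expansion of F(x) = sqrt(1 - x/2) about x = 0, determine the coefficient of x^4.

Apply the Taylor formula c_k = f^(k)(a)/k!.
F(0) = 1
F′(0) = -1/4
F′′(0) = -1/16
F′′′(0) = -3/64
F^(4)(0) = -15/256
So c_4 = F^(4)(0)/4! = -5/2048.

-5/2048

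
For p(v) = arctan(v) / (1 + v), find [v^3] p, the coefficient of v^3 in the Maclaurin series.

Expand each factor separately, then convolve coefficients.
p(0) = 0
p′(0) = 1
p′′(0) = -2
p′′′(0) = 4
Dividing each by k! gives the coefficients c_0, ..., c_3.

2/3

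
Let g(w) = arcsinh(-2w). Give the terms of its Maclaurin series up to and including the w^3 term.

g(0) = 0
g′(0) = -2
g′′(0) = 0
g′′′(0) = 8

4*w^3/3 - 2*w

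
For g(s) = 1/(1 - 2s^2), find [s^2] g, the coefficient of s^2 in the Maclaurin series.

2

[s^0] = 1;  [s^1] = 0;  [s^2] = 2.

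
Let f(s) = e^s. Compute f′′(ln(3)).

The coefficient of (s - ln(3))^2 in the expansion is 3/2, so f′′(ln(3)) = 2! * (3/2) = 3.

3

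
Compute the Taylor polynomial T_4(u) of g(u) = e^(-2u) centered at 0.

2*u^4/3 - 4*u^3/3 + 2*u^2 - 2*u + 1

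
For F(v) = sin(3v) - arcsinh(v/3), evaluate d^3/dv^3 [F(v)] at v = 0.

Add the two expansions coefficient-wise.
The coefficient of v^3 in the expansion is -364/81, so F′′′(0) = 3! * (-364/81) = -728/27.

-728/27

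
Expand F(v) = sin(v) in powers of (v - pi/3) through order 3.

F(pi/3) = sqrt(3)/2
F′(pi/3) = 1/2
F′′(pi/3) = -sqrt(3)/2
F′′′(pi/3) = -1/2

-(v - pi/3)^3/12 - sqrt(3)*(v - pi/3)^2/4 + (v - pi/3)/2 + sqrt(3)/2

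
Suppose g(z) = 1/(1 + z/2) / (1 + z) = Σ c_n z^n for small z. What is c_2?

7/4

Expand each factor separately, then convolve coefficients.
[z^0] = 1;  [z^1] = -3/2;  [z^2] = 7/4.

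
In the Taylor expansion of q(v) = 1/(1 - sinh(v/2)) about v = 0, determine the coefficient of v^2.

1/4

Compose series: expand the inner function first, then feed it into the outer expansion.
q(0) = 1
q′(0) = 1/2
q′′(0) = 1/2
So c_2 = q′′(0)/2! = 1/4.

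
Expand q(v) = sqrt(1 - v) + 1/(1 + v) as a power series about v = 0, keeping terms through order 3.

Expand each term separately and add.
q(0) = 2
q′(0) = -3/2
q′′(0) = 7/4
q′′′(0) = -51/8

-17*v^3/16 + 7*v^2/8 - 3*v/2 + 2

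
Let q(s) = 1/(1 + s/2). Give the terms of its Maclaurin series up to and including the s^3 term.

-s^3/8 + s^2/4 - s/2 + 1

q(0) = 1
q′(0) = -1/2
q′′(0) = 1/2
q′′′(0) = -3/4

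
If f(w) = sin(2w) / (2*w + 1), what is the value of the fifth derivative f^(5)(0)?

3232

Use 1/(1 - r) = Σ r^k on the denominator, then take the Cauchy product.
The coefficient of w^5 in the expansion is 404/15, so f^(5)(0) = 5! * (404/15) = 3232.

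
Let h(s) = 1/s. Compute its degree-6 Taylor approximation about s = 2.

(s - 2)^6/128 - (s - 2)^5/64 + (s - 2)^4/32 - (s - 2)^3/16 + (s - 2)^2/8 - (s - 2)/4 + 1/2

h(2) = 1/2
h′(2) = -1/4
h′′(2) = 1/4
h′′′(2) = -3/8
h^(4)(2) = 3/4
h^(5)(2) = -15/8
h^(6)(2) = 45/8
Then c_k = h^(k)(2)/k! gives each Taylor coefficient.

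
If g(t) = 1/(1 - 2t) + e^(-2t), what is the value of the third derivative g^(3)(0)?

Combine the two series term by term.
From the series, [t^3] g = 20/3; multiply by 3! = 6 to get 40.

40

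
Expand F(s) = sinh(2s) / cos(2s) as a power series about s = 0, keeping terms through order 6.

48*s^5/5 + 16*s^3/3 + 2*s

Write the quotient as an unknown series and match coefficients against numerator = denominator · series.
F(0) = 0
F′(0) = 2
F′′(0) = 0
F′′′(0) = 32
F^(4)(0) = 0
F^(5)(0) = 1152
F^(6)(0) = 0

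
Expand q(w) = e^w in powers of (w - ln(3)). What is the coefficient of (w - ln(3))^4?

Compute the successive derivatives at the expansion point and divide by k!.
q(ln(3)) = 3
q′(ln(3)) = 3
q′′(ln(3)) = 3
q′′′(ln(3)) = 3
q^(4)(ln(3)) = 3
Dividing each by k! gives the coefficients c_0, ..., c_4.

1/8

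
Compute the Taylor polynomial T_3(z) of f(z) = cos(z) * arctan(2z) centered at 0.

Multiply the two series term by term and collect like powers.

-11*z^3/3 + 2*z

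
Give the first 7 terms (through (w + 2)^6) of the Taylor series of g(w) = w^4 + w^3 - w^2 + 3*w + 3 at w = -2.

Apply the Taylor formula c_k = f^(k)(a)/k!.
g(-2) = 1
g′(-2) = -13
g′′(-2) = 34
g′′′(-2) = -42
g^(4)(-2) = 24
g^(5)(-2) = 0
g^(6)(-2) = 0

(w + 2)^4 - 7*(w + 2)^3 + 17*(w + 2)^2 - 13*(w + 2) + 1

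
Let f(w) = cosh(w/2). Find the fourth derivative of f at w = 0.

From the series, [w^4] f = 1/384; multiply by 4! = 24 to get 1/16.

1/16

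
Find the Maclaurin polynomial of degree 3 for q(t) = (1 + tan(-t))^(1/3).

-14*t^3/81 - t^2/9 - t/3 + 1

Compose series: expand the inner function first, then feed it into the outer expansion.
[t^0] = 1;  [t^1] = -1/3;  [t^2] = -1/9;  [t^3] = -14/81.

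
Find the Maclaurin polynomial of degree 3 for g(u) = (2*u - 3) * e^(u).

Distribute the polynomial across the series and collect like powers.
g(0) = -3
g′(0) = -1
g′′(0) = 1
g′′′(0) = 3
The Taylor polynomial is Σ g^(k)(0)/k! · u^k.

u^3/2 + u^2/2 - u - 3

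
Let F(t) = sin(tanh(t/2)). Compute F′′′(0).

Compose series: expand the inner function first, then feed it into the outer expansion.
The coefficient of t^3 in the expansion is -1/16, so F′′′(0) = 3! * (-1/16) = -3/8.

-3/8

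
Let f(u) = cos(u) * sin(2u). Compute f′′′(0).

-14

Multiply the two series term by term and collect like powers.
The coefficient of u^3 in the expansion is -7/3, so f′′′(0) = 3! * (-7/3) = -14.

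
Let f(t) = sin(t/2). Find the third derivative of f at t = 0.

-1/8

The coefficient of t^3 in the expansion is -1/48, so f′′′(0) = 3! * (-1/48) = -1/8.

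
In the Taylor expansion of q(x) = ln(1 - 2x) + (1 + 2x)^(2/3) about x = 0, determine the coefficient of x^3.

-184/81

Combine the two series term by term.
q(0) = 1
q′(0) = -2/3
q′′(0) = -44/9
q′′′(0) = -368/27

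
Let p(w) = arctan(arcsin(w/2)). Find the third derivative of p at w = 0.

Substitute the inner expansion into the outer series and collect powers.
The coefficient of w^3 in the expansion is -1/48, so p′′′(0) = 3! * (-1/48) = -1/8.

-1/8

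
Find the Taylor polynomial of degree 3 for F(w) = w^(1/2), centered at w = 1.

Apply the Taylor formula c_k = f^(k)(a)/k!.
F(1) = 1
F′(1) = 1/2
F′′(1) = -1/4
F′′′(1) = 3/8
Then c_k = F^(k)(1)/k! gives each Taylor coefficient.

(w - 1)^3/16 - (w - 1)^2/8 + (w - 1)/2 + 1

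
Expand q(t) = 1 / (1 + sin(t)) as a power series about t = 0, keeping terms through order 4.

2*t^4/3 - 5*t^3/6 + t^2 - t + 1

Use the geometric series for the reciprocal, then substitute.
q(0) = 1
q′(0) = -1
q′′(0) = 2
q′′′(0) = -5
q^(4)(0) = 16
Dividing each by k! gives the coefficients c_0, ..., c_4.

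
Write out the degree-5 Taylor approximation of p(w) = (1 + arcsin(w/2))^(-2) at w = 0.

-163*w^5/640 + 3*w^4/8 - 13*w^3/24 + 3*w^2/4 - w + 1

Substitute the inner expansion into the outer series and collect powers.
[w^0] = 1;  [w^1] = -1;  [w^2] = 3/4;  [w^3] = -13/24;  [w^4] = 3/8;  [w^5] = -163/640.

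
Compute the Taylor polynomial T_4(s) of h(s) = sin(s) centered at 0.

-s^3/6 + s

h(0) = 0
h′(0) = 1
h′′(0) = 0
h′′′(0) = -1
h^(4)(0) = 0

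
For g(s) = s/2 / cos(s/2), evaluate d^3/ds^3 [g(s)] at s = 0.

3/8

Invert the denominator's series and multiply.
The coefficient of s^3 in the expansion is 1/16, so g′′′(0) = 3! * (1/16) = 3/8.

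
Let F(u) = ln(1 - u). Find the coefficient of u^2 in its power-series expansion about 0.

-1/2

Apply the Taylor formula c_k = f^(k)(a)/k!.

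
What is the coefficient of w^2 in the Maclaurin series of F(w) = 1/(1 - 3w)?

9

[w^0] = 1;  [w^1] = 3;  [w^2] = 9.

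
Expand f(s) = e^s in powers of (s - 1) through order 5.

e*(s - 1)^5/120 + e*(s - 1)^4/24 + e*(s - 1)^3/6 + e*(s - 1)^2/2 + e*(s - 1) + e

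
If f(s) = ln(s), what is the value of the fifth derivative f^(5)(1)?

24

The coefficient of (s - 1)^5 in the expansion is 1/5, so f^(5)(1) = 5! * (1/5) = 24.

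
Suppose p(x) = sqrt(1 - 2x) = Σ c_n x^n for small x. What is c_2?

p(0) = 1
p′(0) = -1
p′′(0) = -1

-1/2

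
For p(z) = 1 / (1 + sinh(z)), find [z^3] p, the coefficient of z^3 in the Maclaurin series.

-7/6

Expand as Σ (-1)^k u^k with u equal to the inner function's series.
p(0) = 1
p′(0) = -1
p′′(0) = 2
p′′′(0) = -7
So c_3 = p′′′(0)/3! = -7/6.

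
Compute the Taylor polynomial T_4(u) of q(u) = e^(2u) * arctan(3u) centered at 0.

-14*u^4 - 3*u^3 + 6*u^2 + 3*u

Multiply the two series term by term and collect like powers.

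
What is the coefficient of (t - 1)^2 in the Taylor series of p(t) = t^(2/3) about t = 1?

[(t - 1)^0] = 1;  [(t - 1)^1] = 2/3;  [(t - 1)^2] = -1/9.
So c_2 = p′′(1)/2! = -1/9.

-1/9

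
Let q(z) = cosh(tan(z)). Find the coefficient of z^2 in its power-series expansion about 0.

1/2

Compose series: expand the inner function first, then feed it into the outer expansion.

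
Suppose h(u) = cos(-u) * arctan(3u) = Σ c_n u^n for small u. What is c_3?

-21/2

Multiply the two series term by term and collect like powers.
h(0) = 0
h′(0) = 3
h′′(0) = 0
h′′′(0) = -63
Then c_k = h^(k)(0)/k! gives each Taylor coefficient.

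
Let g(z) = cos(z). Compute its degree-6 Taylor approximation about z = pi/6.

-sqrt(3)*(z - pi/6)^6/1440 - (z - pi/6)^5/240 + sqrt(3)*(z - pi/6)^4/48 + (z - pi/6)^3/12 - sqrt(3)*(z - pi/6)^2/4 - (z - pi/6)/2 + sqrt(3)/2

g(pi/6) = sqrt(3)/2
g′(pi/6) = -1/2
g′′(pi/6) = -sqrt(3)/2
g′′′(pi/6) = 1/2
g^(4)(pi/6) = sqrt(3)/2
g^(5)(pi/6) = -1/2
g^(6)(pi/6) = -sqrt(3)/2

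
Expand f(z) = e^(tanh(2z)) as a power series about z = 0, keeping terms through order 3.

Let u equal the inner series; expand the outer function in u and truncate.
[z^0] = 1;  [z^1] = 2;  [z^2] = 2;  [z^3] = -4/3.

-4*z^3/3 + 2*z^2 + 2*z + 1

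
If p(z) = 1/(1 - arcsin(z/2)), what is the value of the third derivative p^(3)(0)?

Let u equal the inner series; expand the outer function in u and truncate.
The coefficient of z^3 in the expansion is 7/48, so p′′′(0) = 3! * (7/48) = 7/8.

7/8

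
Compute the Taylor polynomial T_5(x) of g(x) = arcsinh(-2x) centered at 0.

[x^0] = 0;  [x^1] = -2;  [x^2] = 0;  [x^3] = 4/3;  [x^4] = 0;  [x^5] = -12/5.

-12*x^5/5 + 4*x^3/3 - 2*x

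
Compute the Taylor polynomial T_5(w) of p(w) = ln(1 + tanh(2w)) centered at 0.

Let u equal the inner series; expand the outer function in u and truncate.
p(0) = 0
p′(0) = 2
p′′(0) = -4
p′′′(0) = 0
p^(4)(0) = 32
p^(5)(0) = 0
Then c_k = p^(k)(0)/k! gives each Taylor coefficient.

4*w^4/3 - 2*w^2 + 2*w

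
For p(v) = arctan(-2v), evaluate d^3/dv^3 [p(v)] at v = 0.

16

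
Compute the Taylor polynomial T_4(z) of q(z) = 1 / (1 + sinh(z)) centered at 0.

4*z^4/3 - 7*z^3/6 + z^2 - z + 1

Expand as Σ (-1)^k u^k with u equal to the inner function's series.
[z^0] = 1;  [z^1] = -1;  [z^2] = 1;  [z^3] = -7/6;  [z^4] = 4/3.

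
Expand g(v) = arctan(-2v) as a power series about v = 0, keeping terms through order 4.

8*v^3/3 - 2*v

g(0) = 0
g′(0) = -2
g′′(0) = 0
g′′′(0) = 16
g^(4)(0) = 0
The Taylor polynomial is Σ g^(k)(0)/k! · v^k.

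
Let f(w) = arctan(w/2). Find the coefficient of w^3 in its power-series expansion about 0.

-1/24

f(0) = 0
f′(0) = 1/2
f′′(0) = 0
f′′′(0) = -1/4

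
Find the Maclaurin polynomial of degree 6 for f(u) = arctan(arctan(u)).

11*u^5/15 - 2*u^3/3 + u

Substitute the inner expansion into the outer series and collect powers.
[u^0] = 0;  [u^1] = 1;  [u^2] = 0;  [u^3] = -2/3;  [u^4] = 0;  [u^5] = 11/15;  [u^6] = 0.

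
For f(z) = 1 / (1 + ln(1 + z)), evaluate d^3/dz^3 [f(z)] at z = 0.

Expand as Σ (-1)^k u^k with u equal to the inner function's series.
The coefficient of z^3 in the expansion is -7/3, so f′′′(0) = 3! * (-7/3) = -14.

-14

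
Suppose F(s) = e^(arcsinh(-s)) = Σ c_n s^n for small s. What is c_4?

-1/8

Let u equal the inner series; expand the outer function in u and truncate.
F(0) = 1
F′(0) = -1
F′′(0) = 1
F′′′(0) = 0
F^(4)(0) = -3
So c_4 = F^(4)(0)/4! = -1/8.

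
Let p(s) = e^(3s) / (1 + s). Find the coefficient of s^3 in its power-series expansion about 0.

2

Take the Cauchy product of the two expansions.
p(0) = 1
p′(0) = 2
p′′(0) = 5
p′′′(0) = 12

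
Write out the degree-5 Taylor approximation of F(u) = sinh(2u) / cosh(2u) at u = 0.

Invert the denominator's series and multiply.
[u^0] = 0;  [u^1] = 2;  [u^2] = 0;  [u^3] = -8/3;  [u^4] = 0;  [u^5] = 64/15.

64*u^5/15 - 8*u^3/3 + 2*u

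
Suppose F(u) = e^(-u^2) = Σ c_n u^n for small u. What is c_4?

F(0) = 1
F′(0) = 0
F′′(0) = -2
F′′′(0) = 0
F^(4)(0) = 12
So c_4 = F^(4)(0)/4! = 1/2.

1/2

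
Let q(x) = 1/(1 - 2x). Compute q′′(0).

From the series, [x^2] q = 4; multiply by 2! = 2 to get 8.

8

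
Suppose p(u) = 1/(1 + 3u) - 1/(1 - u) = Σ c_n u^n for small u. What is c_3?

Expand each term separately and add.

-28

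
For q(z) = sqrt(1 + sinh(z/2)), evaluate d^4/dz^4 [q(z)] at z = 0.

Compose series: expand the inner function first, then feed it into the outer expansion.
The coefficient of z^4 in the expansion is -31/6144, so q^(4)(0) = 4! * (-31/6144) = -31/256.

-31/256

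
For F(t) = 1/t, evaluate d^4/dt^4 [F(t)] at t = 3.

From the series, [(t - 3)^4] F = 1/243; multiply by 4! = 24 to get 8/81.

8/81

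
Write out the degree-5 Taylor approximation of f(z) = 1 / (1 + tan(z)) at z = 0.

-32*z^5/15 + 5*z^4/3 - 4*z^3/3 + z^2 - z + 1

Expand as Σ (-1)^k u^k with u equal to the inner function's series.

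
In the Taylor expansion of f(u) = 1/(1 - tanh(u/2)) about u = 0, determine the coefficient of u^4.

1/48

Compose series: expand the inner function first, then feed it into the outer expansion.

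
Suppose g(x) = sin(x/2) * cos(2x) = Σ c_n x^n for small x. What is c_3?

Write out both Maclaurin series and multiply, keeping only the needed powers.
[x^0] = 0;  [x^1] = 1/2;  [x^2] = 0;  [x^3] = -49/48.
So c_3 = g′′′(0)/3! = -49/48.

-49/48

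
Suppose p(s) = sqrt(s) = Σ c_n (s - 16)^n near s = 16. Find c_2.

Differentiate repeatedly and evaluate at the center.
p(16) = 4
p′(16) = 1/8
p′′(16) = -1/256

-1/512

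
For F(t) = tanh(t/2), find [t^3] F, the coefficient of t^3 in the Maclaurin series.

F(0) = 0
F′(0) = 1/2
F′′(0) = 0
F′′′(0) = -1/4
So c_3 = F′′′(0)/3! = -1/24.

-1/24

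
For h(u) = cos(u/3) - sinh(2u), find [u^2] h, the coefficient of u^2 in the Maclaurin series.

Expand each term separately and add.
h(0) = 1
h′(0) = -2
h′′(0) = -1/9
Dividing each by k! gives the coefficients c_0, ..., c_2.

-1/18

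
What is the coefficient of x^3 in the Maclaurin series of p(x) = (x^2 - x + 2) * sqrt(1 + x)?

3/4

Distribute the polynomial across the series and collect like powers.
p(0) = 2
p′(0) = 0
p′′(0) = 1/2
p′′′(0) = 9/2
So c_3 = p′′′(0)/3! = 3/4.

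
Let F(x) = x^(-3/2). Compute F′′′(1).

Compute the successive derivatives at the expansion point and divide by k!.
From the series, [(x - 1)^3] F = -35/16; multiply by 3! = 6 to get -105/8.

-105/8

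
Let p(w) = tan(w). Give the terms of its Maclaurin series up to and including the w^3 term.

w^3/3 + w

[w^0] = 0;  [w^1] = 1;  [w^2] = 0;  [w^3] = 1/3.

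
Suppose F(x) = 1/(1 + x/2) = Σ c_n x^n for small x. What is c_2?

c_2 = F′′(0)/2! = 1/4.

1/4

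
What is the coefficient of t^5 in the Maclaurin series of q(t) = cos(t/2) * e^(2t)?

Write out both Maclaurin series and multiply, keeping only the needed powers.
q(0) = 1
q′(0) = 2
q′′(0) = 15/4
q′′′(0) = 13/2
q^(4)(0) = 161/16
q^(5)(0) = 101/8

101/960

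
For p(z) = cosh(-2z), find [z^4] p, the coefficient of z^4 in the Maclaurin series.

Use the known series and substitute for the argument.
p(0) = 1
p′(0) = 0
p′′(0) = 4
p′′′(0) = 0
p^(4)(0) = 16

2/3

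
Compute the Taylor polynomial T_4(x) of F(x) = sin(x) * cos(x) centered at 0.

-2*x^3/3 + x

Take the Cauchy product of the two expansions.
[x^0] = 0;  [x^1] = 1;  [x^2] = 0;  [x^3] = -2/3;  [x^4] = 0.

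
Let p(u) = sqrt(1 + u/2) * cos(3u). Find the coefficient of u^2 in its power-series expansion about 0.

-145/32

Expand each factor separately, then convolve coefficients.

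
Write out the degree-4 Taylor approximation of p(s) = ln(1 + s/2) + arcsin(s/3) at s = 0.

Add the two expansions coefficient-wise.
p(0) = 0
p′(0) = 5/6
p′′(0) = -1/4
p′′′(0) = 31/108
p^(4)(0) = -3/8
Dividing each by k! gives the coefficients c_0, ..., c_4.

-s^4/64 + 31*s^3/648 - s^2/8 + 5*s/6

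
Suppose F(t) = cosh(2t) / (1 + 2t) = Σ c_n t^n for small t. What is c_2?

6

Write out both Maclaurin series and multiply, keeping only the needed powers.
[t^0] = 1;  [t^1] = -2;  [t^2] = 6.
So c_2 = F′′(0)/2! = 6.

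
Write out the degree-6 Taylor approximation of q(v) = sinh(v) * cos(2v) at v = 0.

Take the Cauchy product of the two expansions.
q(0) = 0
q′(0) = 1
q′′(0) = 0
q′′′(0) = -11
q^(4)(0) = 0
q^(5)(0) = 41
q^(6)(0) = 0

41*v^5/120 - 11*v^3/6 + v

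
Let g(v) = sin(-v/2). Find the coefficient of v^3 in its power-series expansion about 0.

Use the known series and substitute for the argument.
[v^0] = 0;  [v^1] = -1/2;  [v^2] = 0;  [v^3] = 1/48.
So c_3 = g′′′(0)/3! = 1/48.

1/48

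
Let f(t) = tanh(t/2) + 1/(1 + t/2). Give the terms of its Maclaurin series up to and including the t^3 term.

Add the two expansions coefficient-wise.
f(0) = 1
f′(0) = 0
f′′(0) = 1/2
f′′′(0) = -1
Dividing each by k! gives the coefficients c_0, ..., c_3.

-t^3/6 + t^2/4 + 1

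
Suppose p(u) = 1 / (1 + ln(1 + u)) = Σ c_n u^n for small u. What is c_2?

Write 1/(1+u) = 1 - u + u^2 - u^3 + ... and substitute the series for u.
p(0) = 1
p′(0) = -1
p′′(0) = 3
So c_2 = p′′(0)/2! = 3/2.

3/2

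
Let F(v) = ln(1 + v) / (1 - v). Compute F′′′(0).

Use 1/(1 - r) = Σ r^k on the denominator, then take the Cauchy product.
From the series, [v^3] F = 5/6; multiply by 3! = 6 to get 5.

5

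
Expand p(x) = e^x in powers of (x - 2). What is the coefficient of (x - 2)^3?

e^(2)/6

c_3 = p′′′(2)/3! = e^(2)/6.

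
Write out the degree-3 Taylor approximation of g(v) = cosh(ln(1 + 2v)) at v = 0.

Plug the Maclaurin series of the inner function into that of the outer and collect terms.
[v^0] = 1;  [v^1] = 0;  [v^2] = 2;  [v^3] = -4.

-4*v^3 + 2*v^2 + 1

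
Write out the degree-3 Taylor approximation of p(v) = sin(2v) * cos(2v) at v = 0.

Write out both Maclaurin series and multiply, keeping only the needed powers.
[v^0] = 0;  [v^1] = 2;  [v^2] = 0;  [v^3] = -16/3.

-16*v^3/3 + 2*v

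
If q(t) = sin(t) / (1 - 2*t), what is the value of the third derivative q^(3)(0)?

Expand 1/(denominator) as a geometric series and multiply by the numerator's series.
The coefficient of t^3 in the expansion is 23/6, so q′′′(0) = 3! * (23/6) = 23.

23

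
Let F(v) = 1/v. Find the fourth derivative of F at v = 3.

8/81

The coefficient of (v - 3)^4 in the expansion is 1/243, so F^(4)(3) = 4! * (1/243) = 8/81.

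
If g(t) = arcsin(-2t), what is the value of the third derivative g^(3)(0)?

-8

The coefficient of t^3 in the expansion is -4/3, so g′′′(0) = 3! * (-4/3) = -8.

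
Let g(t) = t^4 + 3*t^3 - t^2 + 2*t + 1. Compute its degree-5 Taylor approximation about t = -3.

(t + 3)^4 - 9*(t + 3)^3 + 26*(t + 3)^2 - 19*(t + 3) - 14

Use the known series and substitute for the argument.
g(-3) = -14
g′(-3) = -19
g′′(-3) = 52
g′′′(-3) = -54
g^(4)(-3) = 24
g^(5)(-3) = 0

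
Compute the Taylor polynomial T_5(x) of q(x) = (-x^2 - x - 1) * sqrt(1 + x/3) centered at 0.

Distribute the polynomial across the series and collect like powers.
[x^0] = -1;  [x^1] = -7/6;  [x^2] = -83/72;  [x^3] = -67/432;  [x^4] = 125/10368;  [x^5] = -121/62208.

-121*x^5/62208 + 125*x^4/10368 - 67*x^3/432 - 83*x^2/72 - 7*x/6 - 1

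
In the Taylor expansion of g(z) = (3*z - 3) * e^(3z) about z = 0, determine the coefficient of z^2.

Multiply each power in the prefactor through the base expansion.
g(0) = -3
g′(0) = -6
g′′(0) = -9
So c_2 = g′′(0)/2! = -9/2.

-9/2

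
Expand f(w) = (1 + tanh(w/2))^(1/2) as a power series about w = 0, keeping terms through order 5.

121*w^5/122880 + 17*w^4/6144 - 5*w^3/384 - w^2/32 + w/4 + 1

Plug the Maclaurin series of the inner function into that of the outer and collect terms.
f(0) = 1
f′(0) = 1/4
f′′(0) = -1/16
f′′′(0) = -5/64
f^(4)(0) = 17/256
f^(5)(0) = 121/1024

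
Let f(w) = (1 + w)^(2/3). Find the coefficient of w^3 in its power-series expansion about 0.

[w^0] = 1;  [w^1] = 2/3;  [w^2] = -1/9;  [w^3] = 4/81.

4/81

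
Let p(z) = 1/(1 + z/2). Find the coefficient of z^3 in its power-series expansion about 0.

-1/8

[z^0] = 1;  [z^1] = -1/2;  [z^2] = 1/4;  [z^3] = -1/8.
So c_3 = p′′′(0)/3! = -1/8.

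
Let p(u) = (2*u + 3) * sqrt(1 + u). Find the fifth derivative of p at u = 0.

15/32

Multiply each power in the prefactor through the base expansion.
The coefficient of u^5 in the expansion is 1/256, so p^(5)(0) = 5! * (1/256) = 15/32.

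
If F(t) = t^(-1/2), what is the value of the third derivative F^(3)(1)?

-15/8

The coefficient of (t - 1)^3 in the expansion is -5/16, so F′′′(1) = 3! * (-5/16) = -15/8.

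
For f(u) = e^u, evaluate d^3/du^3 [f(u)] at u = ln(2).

2

From the series, [(u - ln(2))^3] f = 1/3; multiply by 3! = 6 to get 2.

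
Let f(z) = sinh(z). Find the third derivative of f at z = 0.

1

From the series, [z^3] f = 1/6; multiply by 3! = 6 to get 1.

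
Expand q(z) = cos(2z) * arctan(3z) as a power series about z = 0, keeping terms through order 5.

343*z^5/5 - 15*z^3 + 3*z

Multiply the two series term by term and collect like powers.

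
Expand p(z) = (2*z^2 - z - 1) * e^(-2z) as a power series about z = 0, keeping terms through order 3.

-14*z^3/3 + 2*z^2 + z - 1

Distribute the polynomial across the series and collect like powers.
p(0) = -1
p′(0) = 1
p′′(0) = 4
p′′′(0) = -28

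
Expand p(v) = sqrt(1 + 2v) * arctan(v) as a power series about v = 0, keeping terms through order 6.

109*v^6/120 - 31*v^5/120 + v^4/6 - 5*v^3/6 + v^2 + v

Expand each factor separately, then convolve coefficients.
[v^0] = 0;  [v^1] = 1;  [v^2] = 1;  [v^3] = -5/6;  [v^4] = 1/6;  [v^5] = -31/120;  [v^6] = 109/120.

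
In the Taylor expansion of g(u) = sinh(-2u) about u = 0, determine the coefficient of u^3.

-4/3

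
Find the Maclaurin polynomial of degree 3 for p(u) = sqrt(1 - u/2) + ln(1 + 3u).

1151*u^3/128 - 145*u^2/32 + 11*u/4 + 1

Expand each term separately and add.
p(0) = 1
p′(0) = 11/4
p′′(0) = -145/16
p′′′(0) = 3453/64
Then c_k = p^(k)(0)/k! gives each Taylor coefficient.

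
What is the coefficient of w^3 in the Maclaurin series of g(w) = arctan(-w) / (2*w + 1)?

-11/3

Use 1/(1 - r) = Σ r^k on the denominator, then take the Cauchy product.
g(0) = 0
g′(0) = -1
g′′(0) = 4
g′′′(0) = -22
So c_3 = g′′′(0)/3! = -11/3.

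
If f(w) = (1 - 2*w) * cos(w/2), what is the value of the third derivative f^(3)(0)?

Multiply each power in the prefactor through the base expansion.
From the series, [w^3] f = 1/4; multiply by 3! = 6 to get 3/2.

3/2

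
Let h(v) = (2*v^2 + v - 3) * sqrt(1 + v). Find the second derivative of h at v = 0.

Shift and add copies of the series according to the polynomial's terms.
The coefficient of v^2 in the expansion is 23/8, so h′′(0) = 2! * (23/8) = 23/4.

23/4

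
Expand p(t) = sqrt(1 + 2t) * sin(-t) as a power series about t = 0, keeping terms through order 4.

Write out both Maclaurin series and multiply, keeping only the needed powers.
p(0) = 0
p′(0) = -1
p′′(0) = -2
p′′′(0) = 4
p^(4)(0) = -8
The Taylor polynomial is Σ p^(k)(0)/k! · t^k.

-t^4/3 + 2*t^3/3 - t^2 - t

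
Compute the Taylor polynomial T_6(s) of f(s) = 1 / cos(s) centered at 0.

Write the quotient as an unknown series and match coefficients against numerator = denominator · series.

61*s^6/720 + 5*s^4/24 + s^2/2 + 1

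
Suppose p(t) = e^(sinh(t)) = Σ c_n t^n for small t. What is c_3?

Compose series: expand the inner function first, then feed it into the outer expansion.
p(0) = 1
p′(0) = 1
p′′(0) = 1
p′′′(0) = 2

1/3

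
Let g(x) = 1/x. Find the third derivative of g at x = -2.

-3/8

The coefficient of (x + 2)^3 in the expansion is -1/16, so g′′′(-2) = 3! * (-1/16) = -3/8.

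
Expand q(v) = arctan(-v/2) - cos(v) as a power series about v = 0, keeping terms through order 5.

Expand each term separately and add.

-v^5/160 - v^4/24 + v^3/24 + v^2/2 - v/2 - 1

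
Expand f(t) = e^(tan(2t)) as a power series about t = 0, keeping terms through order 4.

6*t^4 + 4*t^3 + 2*t^2 + 2*t + 1

Substitute the inner expansion into the outer series and collect powers.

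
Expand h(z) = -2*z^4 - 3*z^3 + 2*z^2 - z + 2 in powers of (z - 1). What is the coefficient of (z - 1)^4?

-2

h(1) = -2
h′(1) = -14
h′′(1) = -38
h′′′(1) = -66
h^(4)(1) = -48
Dividing each by k! gives the coefficients c_0, ..., c_4.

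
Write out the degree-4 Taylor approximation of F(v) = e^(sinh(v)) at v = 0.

Substitute the inner expansion into the outer series and collect powers.
F(0) = 1
F′(0) = 1
F′′(0) = 1
F′′′(0) = 2
F^(4)(0) = 5
Then c_k = F^(k)(0)/k! gives each Taylor coefficient.

5*v^4/24 + v^3/3 + v^2/2 + v + 1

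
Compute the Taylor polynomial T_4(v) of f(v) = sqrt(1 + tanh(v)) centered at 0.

Compose series: expand the inner function first, then feed it into the outer expansion.
[v^0] = 1;  [v^1] = 1/2;  [v^2] = -1/8;  [v^3] = -5/48;  [v^4] = 17/384.

17*v^4/384 - 5*v^3/48 - v^2/8 + v/2 + 1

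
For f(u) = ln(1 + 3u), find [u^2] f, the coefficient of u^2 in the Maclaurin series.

-9/2

Use the known series and substitute for the argument.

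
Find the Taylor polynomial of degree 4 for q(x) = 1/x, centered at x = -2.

-(x + 2)^4/32 - (x + 2)^3/16 - (x + 2)^2/8 - (x + 2)/4 - 1/2

Use the known series and substitute for the argument.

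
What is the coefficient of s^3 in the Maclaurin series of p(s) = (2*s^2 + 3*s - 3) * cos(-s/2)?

Distribute the polynomial across the series and collect like powers.
[s^0] = -3;  [s^1] = 3;  [s^2] = 19/8;  [s^3] = -3/8.
So c_3 = p′′′(0)/3! = -3/8.

-3/8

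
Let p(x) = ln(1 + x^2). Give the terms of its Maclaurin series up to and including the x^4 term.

p(0) = 0
p′(0) = 0
p′′(0) = 2
p′′′(0) = 0
p^(4)(0) = -12

-x^4/2 + x^2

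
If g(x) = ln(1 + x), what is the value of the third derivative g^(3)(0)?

From the series, [x^3] g = 1/3; multiply by 3! = 6 to get 2.

2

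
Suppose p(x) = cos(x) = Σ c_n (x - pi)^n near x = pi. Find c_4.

p(pi) = -1
p′(pi) = 0
p′′(pi) = 1
p′′′(pi) = 0
p^(4)(pi) = -1
So c_4 = p^(4)(pi)/4! = -1/24.

-1/24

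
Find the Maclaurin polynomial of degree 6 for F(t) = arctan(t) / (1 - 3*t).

1173*t^6/5 + 391*t^5/5 + 26*t^4 + 26*t^3/3 + 3*t^2 + t

Expand 1/(denominator) as a geometric series and multiply by the numerator's series.
F(0) = 0
F′(0) = 1
F′′(0) = 6
F′′′(0) = 52
F^(4)(0) = 624
F^(5)(0) = 9384
F^(6)(0) = 168912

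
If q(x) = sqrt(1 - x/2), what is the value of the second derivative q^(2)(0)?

-1/16

Compute the successive derivatives at the expansion point and divide by k!.
The coefficient of x^2 in the expansion is -1/32, so q′′(0) = 2! * (-1/32) = -1/16.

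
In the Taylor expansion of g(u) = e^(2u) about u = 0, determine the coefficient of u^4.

2/3

Apply the Taylor formula c_k = f^(k)(a)/k!.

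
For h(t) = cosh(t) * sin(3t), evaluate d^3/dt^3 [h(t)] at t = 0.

-18

Write out both Maclaurin series and multiply, keeping only the needed powers.
From the series, [t^3] h = -3; multiply by 3! = 6 to get -18.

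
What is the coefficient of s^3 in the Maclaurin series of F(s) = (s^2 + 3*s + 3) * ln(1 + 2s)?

Distribute the polynomial across the series and collect like powers.
F(0) = 0
F′(0) = 6
F′′(0) = 0
F′′′(0) = 24
The Taylor polynomial is Σ F^(k)(0)/k! · s^k.

4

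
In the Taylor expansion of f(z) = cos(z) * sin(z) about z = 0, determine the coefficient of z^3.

Take the Cauchy product of the two expansions.
[z^0] = 0;  [z^1] = 1;  [z^2] = 0;  [z^3] = -2/3.

-2/3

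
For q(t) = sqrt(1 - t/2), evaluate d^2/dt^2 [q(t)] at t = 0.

Use the known series and substitute for the argument.
The coefficient of t^2 in the expansion is -1/32, so q′′(0) = 2! * (-1/32) = -1/16.

-1/16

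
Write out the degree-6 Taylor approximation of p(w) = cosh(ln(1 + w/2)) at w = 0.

Compose series: expand the inner function first, then feed it into the outer expansion.
p(0) = 1
p′(0) = 0
p′′(0) = 1/4
p′′′(0) = -3/8
p^(4)(0) = 3/4
p^(5)(0) = -15/8
p^(6)(0) = 45/8

w^6/128 - w^5/64 + w^4/32 - w^3/16 + w^2/8 + 1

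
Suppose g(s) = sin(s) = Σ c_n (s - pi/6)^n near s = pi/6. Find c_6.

Use the known series and substitute for the argument.
[(s - pi/6)^0] = 1/2;  [(s - pi/6)^1] = sqrt(3)/2;  [(s - pi/6)^2] = -1/4;  [(s - pi/6)^3] = -sqrt(3)/12;  [(s - pi/6)^4] = 1/48;  [(s - pi/6)^5] = sqrt(3)/240;  [(s - pi/6)^6] = -1/1440.
So c_6 = g^(6)(pi/6)/6! = -1/1440.

-1/1440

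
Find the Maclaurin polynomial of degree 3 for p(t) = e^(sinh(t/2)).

t^3/24 + t^2/8 + t/2 + 1

Plug the Maclaurin series of the inner function into that of the outer and collect terms.
[t^0] = 1;  [t^1] = 1/2;  [t^2] = 1/8;  [t^3] = 1/24.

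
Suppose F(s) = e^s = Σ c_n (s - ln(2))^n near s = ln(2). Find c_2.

F(ln(2)) = 2
F′(ln(2)) = 2
F′′(ln(2)) = 2
So c_2 = F′′(ln(2))/2! = 1.

1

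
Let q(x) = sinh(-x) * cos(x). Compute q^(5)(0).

Expand each factor separately, then convolve coefficients.
From the series, [x^5] q = 1/30; multiply by 5! = 120 to get 4.

4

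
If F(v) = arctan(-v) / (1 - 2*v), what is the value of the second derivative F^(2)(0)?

-4

Multiply the numerator's expansion by the denominator's geometric series.
The coefficient of v^2 in the expansion is -2, so F′′(0) = 2! * (-2) = -4.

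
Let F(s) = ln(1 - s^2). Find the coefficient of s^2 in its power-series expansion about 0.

-1

[s^0] = 0;  [s^1] = 0;  [s^2] = -1.
So c_2 = F′′(0)/2! = -1.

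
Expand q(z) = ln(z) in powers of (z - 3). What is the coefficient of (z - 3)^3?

[(z - 3)^0] = ln(3);  [(z - 3)^1] = 1/3;  [(z - 3)^2] = -1/18;  [(z - 3)^3] = 1/81.

1/81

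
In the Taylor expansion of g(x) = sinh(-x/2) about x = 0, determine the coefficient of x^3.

-1/48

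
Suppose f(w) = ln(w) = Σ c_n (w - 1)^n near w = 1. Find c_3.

[(w - 1)^0] = 0;  [(w - 1)^1] = 1;  [(w - 1)^2] = -1/2;  [(w - 1)^3] = 1/3.
So c_3 = f′′′(1)/3! = 1/3.

1/3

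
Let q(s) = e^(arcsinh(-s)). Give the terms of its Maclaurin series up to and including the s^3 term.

s^2/2 - s + 1

Substitute the inner expansion into the outer series and collect powers.
q(0) = 1
q′(0) = -1
q′′(0) = 1
q′′′(0) = 0
The Taylor polynomial is Σ q^(k)(0)/k! · s^k.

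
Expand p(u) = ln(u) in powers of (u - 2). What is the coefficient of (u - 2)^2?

Compute the successive derivatives at the expansion point and divide by k!.
So c_2 = p′′(2)/2! = -1/8.

-1/8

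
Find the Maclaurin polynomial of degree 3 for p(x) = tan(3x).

Differentiate repeatedly and evaluate at the center.
[x^0] = 0;  [x^1] = 3;  [x^2] = 0;  [x^3] = 9.

9*x^3 + 3*x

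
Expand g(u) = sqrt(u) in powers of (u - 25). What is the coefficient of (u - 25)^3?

Use the known series and substitute for the argument.
g(25) = 5
g′(25) = 1/10
g′′(25) = -1/500
g′′′(25) = 3/25000
Then c_k = g^(k)(25)/k! gives each Taylor coefficient.

1/50000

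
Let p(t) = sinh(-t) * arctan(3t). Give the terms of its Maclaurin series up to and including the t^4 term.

17*t^4/2 - 3*t^2

Write out both Maclaurin series and multiply, keeping only the needed powers.
p(0) = 0
p′(0) = 0
p′′(0) = -6
p′′′(0) = 0
p^(4)(0) = 204
Dividing each by k! gives the coefficients c_0, ..., c_4.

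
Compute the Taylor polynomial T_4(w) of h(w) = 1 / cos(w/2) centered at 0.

5*w^4/384 + w^2/8 + 1

Invert the denominator's series and multiply.
[w^0] = 1;  [w^1] = 0;  [w^2] = 1/8;  [w^3] = 0;  [w^4] = 5/384.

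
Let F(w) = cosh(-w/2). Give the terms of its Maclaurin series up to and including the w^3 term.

F(0) = 1
F′(0) = 0
F′′(0) = 1/4
F′′′(0) = 0

w^2/8 + 1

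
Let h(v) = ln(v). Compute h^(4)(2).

-3/8

From the series, [(v - 2)^4] h = -1/64; multiply by 4! = 24 to get -3/8.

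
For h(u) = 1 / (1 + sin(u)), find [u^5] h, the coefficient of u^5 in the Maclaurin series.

-61/120

Write 1/(1+u) = 1 - u + u^2 - u^3 + ... and substitute the series for u.
[u^0] = 1;  [u^1] = -1;  [u^2] = 1;  [u^3] = -5/6;  [u^4] = 2/3;  [u^5] = -61/120.
So c_5 = h^(5)(0)/5! = -61/120.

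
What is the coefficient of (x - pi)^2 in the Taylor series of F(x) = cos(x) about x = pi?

1/2

[(x - pi)^0] = -1;  [(x - pi)^1] = 0;  [(x - pi)^2] = 1/2.
So c_2 = F′′(pi)/2! = 1/2.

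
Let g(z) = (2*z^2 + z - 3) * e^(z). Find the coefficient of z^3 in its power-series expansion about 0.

Shift and add copies of the series according to the polynomial's terms.
[z^0] = -3;  [z^1] = -2;  [z^2] = 3/2;  [z^3] = 2.

2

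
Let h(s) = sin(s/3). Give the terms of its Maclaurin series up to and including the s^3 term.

Differentiate repeatedly and evaluate at the center.
h(0) = 0
h′(0) = 1/3
h′′(0) = 0
h′′′(0) = -1/27

-s^3/162 + s/3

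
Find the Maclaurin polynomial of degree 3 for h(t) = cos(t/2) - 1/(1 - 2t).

Combine the two series term by term.
[t^0] = 0;  [t^1] = -2;  [t^2] = -33/8;  [t^3] = -8.

-8*t^3 - 33*t^2/8 - 2*t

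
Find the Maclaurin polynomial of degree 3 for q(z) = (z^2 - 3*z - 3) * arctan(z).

2*z^3 - 3*z^2 - 3*z

Distribute the polynomial across the series and collect like powers.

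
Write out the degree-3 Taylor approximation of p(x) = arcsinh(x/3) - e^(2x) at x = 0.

Combine the two series term by term.
p(0) = -1
p′(0) = -5/3
p′′(0) = -4
p′′′(0) = -217/27
Dividing each by k! gives the coefficients c_0, ..., c_3.

-217*x^3/162 - 2*x^2 - 5*x/3 - 1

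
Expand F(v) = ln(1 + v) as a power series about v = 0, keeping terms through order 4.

F(0) = 0
F′(0) = 1
F′′(0) = -1
F′′′(0) = 2
F^(4)(0) = -6
Dividing each by k! gives the coefficients c_0, ..., c_4.

-v^4/4 + v^3/3 - v^2/2 + v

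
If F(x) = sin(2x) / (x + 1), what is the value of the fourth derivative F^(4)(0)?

-16

Use 1/(1 - r) = Σ r^k on the denominator, then take the Cauchy product.
The coefficient of x^4 in the expansion is -2/3, so F^(4)(0) = 4! * (-2/3) = -16.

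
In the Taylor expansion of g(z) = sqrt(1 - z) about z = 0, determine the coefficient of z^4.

-5/128

Use the known series and substitute for the argument.
g(0) = 1
g′(0) = -1/2
g′′(0) = -1/4
g′′′(0) = -3/8
g^(4)(0) = -15/16
So c_4 = g^(4)(0)/4! = -5/128.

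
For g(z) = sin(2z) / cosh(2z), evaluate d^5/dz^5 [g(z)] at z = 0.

Divide the numerator series by the denominator series (power-series long division).
From the series, [z^5] g = 48/5; multiply by 5! = 120 to get 1152.

1152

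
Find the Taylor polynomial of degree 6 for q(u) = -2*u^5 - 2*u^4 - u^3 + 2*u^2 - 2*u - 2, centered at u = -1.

-2*(u + 1)^5 + 8*(u + 1)^4 - 13*(u + 1)^3 + 13*(u + 1)^2 - 11*(u + 1) + 3

Compute the successive derivatives at the expansion point and divide by k!.
q(-1) = 3
q′(-1) = -11
q′′(-1) = 26
q′′′(-1) = -78
q^(4)(-1) = 192
q^(5)(-1) = -240
q^(6)(-1) = 0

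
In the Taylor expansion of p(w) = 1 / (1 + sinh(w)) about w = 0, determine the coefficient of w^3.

-7/6

Write 1/(1+u) = 1 - u + u^2 - u^3 + ... and substitute the series for u.
p(0) = 1
p′(0) = -1
p′′(0) = 2
p′′′(0) = -7
So c_3 = p′′′(0)/3! = -7/6.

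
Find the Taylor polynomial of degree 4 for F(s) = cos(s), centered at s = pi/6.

[(s - pi/6)^0] = sqrt(3)/2;  [(s - pi/6)^1] = -1/2;  [(s - pi/6)^2] = -sqrt(3)/4;  [(s - pi/6)^3] = 1/12;  [(s - pi/6)^4] = sqrt(3)/48.

sqrt(3)*(s - pi/6)^4/48 + (s - pi/6)^3/12 - sqrt(3)*(s - pi/6)^2/4 - (s - pi/6)/2 + sqrt(3)/2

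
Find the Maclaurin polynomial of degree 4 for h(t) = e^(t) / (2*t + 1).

Expand 1/(denominator) as a geometric series and multiply by the numerator's series.

233*t^4/24 - 29*t^3/6 + 5*t^2/2 - t + 1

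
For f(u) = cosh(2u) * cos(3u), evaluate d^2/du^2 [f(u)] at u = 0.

-5

Multiply the two series term by term and collect like powers.
The coefficient of u^2 in the expansion is -5/2, so f′′(0) = 2! * (-5/2) = -5.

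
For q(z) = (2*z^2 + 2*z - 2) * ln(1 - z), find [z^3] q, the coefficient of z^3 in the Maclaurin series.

Distribute the polynomial across the series and collect like powers.
q(0) = 0
q′(0) = 2
q′′(0) = -2
q′′′(0) = -14

-7/3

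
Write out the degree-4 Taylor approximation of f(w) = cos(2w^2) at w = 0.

1 - 2*w^4

Compute the successive derivatives at the expansion point and divide by k!.
f(0) = 1
f′(0) = 0
f′′(0) = 0
f′′′(0) = 0
f^(4)(0) = -48
Dividing each by k! gives the coefficients c_0, ..., c_4.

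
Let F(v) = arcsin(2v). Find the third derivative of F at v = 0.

8

The coefficient of v^3 in the expansion is 4/3, so F′′′(0) = 3! * (4/3) = 8.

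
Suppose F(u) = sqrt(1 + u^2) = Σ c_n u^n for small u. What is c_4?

F(0) = 1
F′(0) = 0
F′′(0) = 1
F′′′(0) = 0
F^(4)(0) = -3
So c_4 = F^(4)(0)/4! = -1/8.

-1/8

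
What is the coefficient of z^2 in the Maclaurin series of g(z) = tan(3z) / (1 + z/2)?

Expand each factor separately, then convolve coefficients.
g(0) = 0
g′(0) = 3
g′′(0) = -3
Then c_k = g^(k)(0)/k! gives each Taylor coefficient.

-3/2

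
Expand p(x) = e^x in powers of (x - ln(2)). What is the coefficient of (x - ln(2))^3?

Use the known series and substitute for the argument.
[(x - ln(2))^0] = 2;  [(x - ln(2))^1] = 2;  [(x - ln(2))^2] = 1;  [(x - ln(2))^3] = 1/3.

1/3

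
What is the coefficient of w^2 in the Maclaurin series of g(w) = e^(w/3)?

1/18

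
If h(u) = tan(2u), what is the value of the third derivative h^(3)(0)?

16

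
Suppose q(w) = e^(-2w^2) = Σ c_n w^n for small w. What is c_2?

-2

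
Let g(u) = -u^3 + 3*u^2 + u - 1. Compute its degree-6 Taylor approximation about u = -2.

g(-2) = 17
g′(-2) = -23
g′′(-2) = 18
g′′′(-2) = -6
g^(4)(-2) = 0
g^(5)(-2) = 0
g^(6)(-2) = 0
Dividing each by k! gives the coefficients c_0, ..., c_6.

-(u + 2)^3 + 9*(u + 2)^2 - 23*(u + 2) + 17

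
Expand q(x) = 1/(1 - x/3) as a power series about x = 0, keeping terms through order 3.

x^3/27 + x^2/9 + x/3 + 1

[x^0] = 1;  [x^1] = 1/3;  [x^2] = 1/9;  [x^3] = 1/27.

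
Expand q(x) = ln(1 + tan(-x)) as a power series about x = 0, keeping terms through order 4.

Let u equal the inner series; expand the outer function in u and truncate.

-7*x^4/12 - 2*x^3/3 - x^2/2 - x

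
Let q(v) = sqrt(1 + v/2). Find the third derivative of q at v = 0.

3/64

The coefficient of v^3 in the expansion is 1/128, so q′′′(0) = 3! * (1/128) = 3/64.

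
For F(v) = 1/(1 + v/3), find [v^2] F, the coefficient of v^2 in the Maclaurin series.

1/9

F(0) = 1
F′(0) = -1/3
F′′(0) = 2/9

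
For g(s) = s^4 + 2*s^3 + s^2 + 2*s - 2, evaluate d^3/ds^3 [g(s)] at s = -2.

Use the known series and substitute for the argument.
The coefficient of (s + 2)^3 in the expansion is -6, so g′′′(-2) = 3! * (-6) = -36.

-36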